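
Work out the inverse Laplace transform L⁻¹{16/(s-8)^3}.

L⁻¹{n!/(s-a)^(n+1)} = t^n·e^(at) with n=2, a=8. So L⁻¹{2/(s-8)^3} = t^2·e^(8t), and L⁻¹{16/(s-8)^3} = (16/2)·t^2·e^(8t) = 8·t^2·e^(8t)

Final answer: 8·t^2·e^(8t)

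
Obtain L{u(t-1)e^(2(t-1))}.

u(t-a)f(t-a) with f(t)=e^(2t). L{e^(2t)} = 1/(s-2). By time shift: e^(-s)/(s-2)

Final answer: e^(-s)/(s-2)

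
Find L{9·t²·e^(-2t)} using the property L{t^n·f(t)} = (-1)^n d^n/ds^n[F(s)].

L{e^(-2t)} = 1/(s+2). d/ds[1/(s+2)] = -1/(s+2)². d²/ds²[1/(s+2)] = 2/(s+2)³. So L{t²·e^(-2t)} = (-1)² · 2/(s+2)³ = 2/(s+2)³. Then L{9·t²·e^(-2t)} = 9·2/(s+2)³ = 18/(s+2)³

Final answer: 18/(s+2)³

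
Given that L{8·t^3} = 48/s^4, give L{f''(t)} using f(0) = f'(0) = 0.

L{f''(t)} = s²F(s) - sf(0) - f'(0) = s²·48/s^4 - 0 - 0 = 48/s^2

Final answer: 48/s^2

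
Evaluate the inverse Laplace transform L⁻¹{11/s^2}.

L⁻¹{n!/s^(n+1)} = t^n with n=1. So L⁻¹{1/s^2} = t, and L⁻¹{11/s^2} = (11/1)·t = 11·t

Final answer: 11·t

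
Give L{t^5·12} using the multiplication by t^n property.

L{12} = 12/s. d^1/ds^1[1/s] = -1/s². d^2/ds^2[1/s] = 2/s^3. d^3/ds^3[1/s] = -6/s^4. d^4/ds^4[1/s] = 24/s^5. d^5/ds^5[1/s] = -120/s^6. So L{t^5} = (-1)^{5}·-120/s^6 = 120/s^6. Then L{t^5·12} = 12·120/s^6 = 1440/s^6

Final answer: 1440/s^6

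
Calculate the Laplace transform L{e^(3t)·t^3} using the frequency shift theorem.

L{e^(at)·t^n} = n!/(s-a)^(n+1), so L{e^(3t)·t^3} = 6/(s-3)^4

Final answer: 6/(s-3)^4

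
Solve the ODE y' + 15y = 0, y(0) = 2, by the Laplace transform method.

L{y'} + 15L{y} = 0. sY - 2 + 15Y = 0. Y(s+15) = 2. Y = 2/(s+15)

Final answer: y(t) = 2e^(-15t)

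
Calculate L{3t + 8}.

L{3t + 8} = 3·L{t} + 8·L{1} = 3/s² + 8/s

Final answer: 3/s² + 8/s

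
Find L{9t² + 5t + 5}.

L{9t² + 5t + 5} = 9·2/s³ + 5/s² + 5/s = 18/s³ + 5/s² + 5/s

Final answer: 18/s³ + 5/s² + 5/s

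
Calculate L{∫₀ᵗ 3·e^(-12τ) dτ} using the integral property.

L{∫₀ᵗ f(τ)dτ} = F(s)/s with F(s) = 3/(s+12), so L{∫₀ᵗ 3·e^(-12τ) dτ} = 3/(s(s+12))

Final answer: 3/(s(s+12))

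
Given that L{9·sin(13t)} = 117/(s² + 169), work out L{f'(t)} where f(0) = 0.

L{f'(t)} = s·F(s) - f(0) = s·117/(s² + 169) - 0 = 117s/(s² + 169)

Final answer: 117s/(s² + 169)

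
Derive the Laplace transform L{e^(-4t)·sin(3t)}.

L{e^(at)·sin(ωt)} = ω/((s-a)² + ω²), so L{e^(-4t)·sin(3t)} = 3/((s+4)² + 9)

Final answer: 3/((s+4)² + 9)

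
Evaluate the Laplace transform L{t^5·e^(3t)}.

L{t^n·e^(at)} = n!/(s-a)^(n+1), so L{t^5·e^(3t)} = 120/(s-3)^6

Final answer: 120/(s-3)^6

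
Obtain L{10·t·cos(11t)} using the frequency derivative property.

L{cos(11t)} = s/(s² + 121). Derivative: d/ds[s/(s² + 121)] = [(s² + 121) - s·2s]/(s² + 121)² = (121 - s²)/(s² + 121)². So L{t·cos(11t)} = -F'(s) = (s² - 121)/(s² + 121)². Then L{10·t·cos(11t)} = 10·(s² - 121)/(s² + 121)²

Final answer: 10·(s² - 121)/(s² + 121)²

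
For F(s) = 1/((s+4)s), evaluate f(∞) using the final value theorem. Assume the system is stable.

f(∞) = lim_{s→0} sF(s) = lim_{s→0} 1/(s+4) = 1/4

Final answer: 1/4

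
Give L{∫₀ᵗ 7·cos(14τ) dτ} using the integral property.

L{∫₀ᵗ f(τ)dτ} = F(s)/s with F(s) = 7s/(s² + 196), so the result is (7s/(s² + 196))/s = 7/(s² + 196)

Final answer: 7/(s² + 196)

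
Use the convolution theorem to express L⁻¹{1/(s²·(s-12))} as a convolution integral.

1/(s²·(s-12)) = (1/s^2)·(1/(s-12)) = L{t}·L{e^(12t)}. So f(t) = t*e^(12t) = ∫₀ᵗ τ·e^(12(t-τ)) dτ

Final answer: ∫₀ᵗ τ·e^(12(t-τ)) dτ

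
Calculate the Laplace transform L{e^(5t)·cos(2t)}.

L{e^(at)·cos(ωt)} = (s-a)/((s-a)² + ω²), so L{e^(5t)·cos(2t)} = (s-5)/((s-5)² + 4)

Final answer: (s-5)/((s-5)² + 4)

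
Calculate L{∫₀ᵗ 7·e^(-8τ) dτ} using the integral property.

L{∫₀ᵗ f(τ)dτ} = F(s)/s with F(s) = 7/(s+8), so L{∫₀ᵗ 7·e^(-8τ) dτ} = 7/(s(s+8))

Final answer: 7/(s(s+8))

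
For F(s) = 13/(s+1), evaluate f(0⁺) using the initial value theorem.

f(0⁺) = lim_{s→∞} s·13/(s+1) = lim_{s→∞} 13s/(s+1) = 13

Final answer: 13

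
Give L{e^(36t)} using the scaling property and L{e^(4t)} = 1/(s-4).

Using L{f(at)} = (1/a)F(s/a) with a=9 and f(t) = e^(4t): L{e^(36t)} = (1/9) · 1/((s/9)-4) = (1/9) · 9/(s-36) = 1/(s-36)

Final answer: 1/(s-36)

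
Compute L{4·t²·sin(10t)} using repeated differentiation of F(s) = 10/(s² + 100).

F(s) = 10/(s² + 100). F'(s) = -20s/(s² + 100)². F''(s) = -20(100 - 3s²)/(s² + 100)³ = (60s² - 2000)/(s² + 100)³. So L{t²·sin(10t)} = (-1)² F''(s) = (60s² - 2000)/(s² + 100)³. Then L{4·t²·sin(10t)} = 4·(60s² - 2000)/(s² + 100)³ = (240s² - 8000)/(s² + 100)³

Final answer: (240s² - 8000)/(s² + 100)³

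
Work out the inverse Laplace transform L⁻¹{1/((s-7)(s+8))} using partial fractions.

Decompose: A/(s-7) + B/(s+8). A = 1/15, B = -1/15. f(t) = (e^(7t) - e^(-8t))/15

Final answer: (e^(7t) - e^(-8t))/15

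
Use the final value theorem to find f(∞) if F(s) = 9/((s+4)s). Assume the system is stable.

f(∞) = lim_{s→0} sF(s) = lim_{s→0} 9/(s+4) = 9/4

Final answer: 9/4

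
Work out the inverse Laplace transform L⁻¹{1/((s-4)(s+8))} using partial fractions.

Decompose: A/(s-4) + B/(s+8). A = 1/12, B = -1/12. f(t) = (e^(4t) - e^(-8t))/12

Final answer: (e^(4t) - e^(-8t))/12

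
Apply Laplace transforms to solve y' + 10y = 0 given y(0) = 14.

L{y'} + 10L{y} = 0. sY - 14 + 10Y = 0. Y(s+10) = 14. Y = 14/(s+10)

Final answer: y(t) = 14e^(-10t)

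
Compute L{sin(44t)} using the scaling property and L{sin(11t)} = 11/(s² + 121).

Using L{f(at)} = (1/a)F(s/a) with a=4: L{sin(44t)} = (1/4) · 11/((s/4)² + 121) = (1/4) · 11·16/(s² + 1936) = 44/(s² + 1936)

Final answer: 44/(s² + 1936)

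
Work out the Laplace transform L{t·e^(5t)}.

L{t^n·e^(at)} = n!/(s-a)^(n+1), so L{t·e^(5t)} = 1/(s-5)^2

Final answer: 1/(s-5)^2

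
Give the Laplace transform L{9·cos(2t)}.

L{cos(ωt)} = s/(s² + ω²), so L{cos(2t)} = s/(s² + 4). Then L{9·cos(2t)} = 9·s/(s² + 4) = 9s/(s² + 4)

Final answer: 9s/(s² + 4)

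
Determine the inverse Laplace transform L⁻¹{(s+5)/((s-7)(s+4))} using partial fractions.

Using partial fractions, f(t) = (12e^(7t) - e^(-4t))/11

Final answer: (12e^(7t) - e^(-4t))/11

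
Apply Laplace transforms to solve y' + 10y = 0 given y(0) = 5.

L{y'} + 10L{y} = 0. sY - 5 + 10Y = 0. Y(s+10) = 5. Y = 5/(s+10)

Final answer: y(t) = 5e^(-10t)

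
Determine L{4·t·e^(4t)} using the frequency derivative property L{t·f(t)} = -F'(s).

L{e^(4t)} = 1/(s-4). By frequency derivative: L{t·e^(4t)} = -d/ds[1/(s-4)] = -(-1)/(s-4)² = 1/(s-4)². Then L{4·t·e^(4t)} = 4·1/(s-4)² = 4/(s-4)²

Final answer: 4/(s-4)²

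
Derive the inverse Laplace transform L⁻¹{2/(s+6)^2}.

L⁻¹{n!/(s-a)^(n+1)} = t^n·e^(at) with n=1, a=-6. So L⁻¹{1/(s+6)^2} = t·e^(-6t), and L⁻¹{2/(s+6)^2} = (2/1)·t·e^(-6t) = 2·t·e^(-6t)

Final answer: 2·t·e^(-6t)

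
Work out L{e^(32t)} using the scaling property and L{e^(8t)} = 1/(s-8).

Using L{f(at)} = (1/a)F(s/a) with a=4 and f(t) = e^(8t): L{e^(32t)} = (1/4) · 1/((s/4)-8) = (1/4) · 4/(s-32) = 1/(s-32)

Final answer: 1/(s-32)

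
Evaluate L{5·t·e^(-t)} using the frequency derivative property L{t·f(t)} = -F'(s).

L{e^(-t)} = 1/(s+1). By frequency derivative: L{t·e^(-t)} = -d/ds[1/(s+1)] = -(-1)/(s+1)² = 1/(s+1)². Then L{5·t·e^(-t)} = 5·1/(s+1)² = 5/(s+1)²

Final answer: 5/(s+1)²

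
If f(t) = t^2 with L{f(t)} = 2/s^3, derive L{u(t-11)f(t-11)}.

Time shift theorem: L{u(t-a)f(t-a)} = e^(-as)F(s). Here a=11, F(s) = 2/s^3, so L{u(t-11)f(t-11)} = e^(-11s)·2/s^3

Final answer: e^(-11s)·2/s^3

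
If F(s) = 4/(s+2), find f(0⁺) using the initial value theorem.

f(0⁺) = lim_{s→∞} s·4/(s+2) = lim_{s→∞} 4s/(s+2) = 4

Final answer: 4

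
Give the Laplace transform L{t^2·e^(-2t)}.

L{t^n·e^(at)} = n!/(s-a)^(n+1), so L{t^2·e^(-2t)} = 2/(s+2)^3

Final answer: 2/(s+2)^3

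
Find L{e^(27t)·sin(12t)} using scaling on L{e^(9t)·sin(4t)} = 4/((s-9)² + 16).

Scaling with a=3: L{e^(27t)·sin(12t)} = (1/3) · 4/((s/3-9)² + 16). Simplifying: 12/((s-27)² + 144)

Final answer: 12/((s-27)² + 144)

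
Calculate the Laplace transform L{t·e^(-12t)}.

L{t^n·e^(at)} = n!/(s-a)^(n+1), so L{t·e^(-12t)} = 1/(s+12)^2

Final answer: 1/(s+12)^2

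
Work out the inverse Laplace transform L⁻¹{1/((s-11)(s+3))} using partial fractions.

Decompose: A/(s-11) + B/(s+3). A = 1/14, B = -1/14. f(t) = (e^(11t) - e^(-3t))/14

Final answer: (e^(11t) - e^(-3t))/14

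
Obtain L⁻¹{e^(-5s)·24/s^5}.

L⁻¹{24/s^5} = t^4. By the time shift theorem, L⁻¹{e^(-as)F(s)} = u(t-a)f(t-a) with a=5, so L⁻¹{e^(-5s)·24/s^5} = u(t-5)·(t-5)^4

Final answer: u(t-5)·(t-5)^4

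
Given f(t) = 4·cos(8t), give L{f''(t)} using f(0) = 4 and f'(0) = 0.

F(s) = 4s/(s² + 64). L{f''(t)} = s²F(s) - sf(0) - f'(0) = 4s³/(s² + 64) - 4s = (4s³ - 4s(s² + 64))/(s² + 64) = -256s/(s² + 64)

Final answer: -256s/(s² + 64)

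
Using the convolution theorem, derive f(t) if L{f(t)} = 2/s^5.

2/s^5 = (2/s)·(1/s^4) = L{2}·L{t^3/6}. By convolution, f(t) = 2*t^3/6 = ∫₀ᵗ 2·τ^3/6 dτ = 2·t^4/24

Final answer: 2·t^4/24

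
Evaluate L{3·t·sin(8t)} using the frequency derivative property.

L{sin(8t)} = 8/(s² + 64). By L{t·f(t)} = -F'(s): -d/ds[8/(s² + 64)] = -(8)·(-2s)/(s² + 64)² = 16s/(s² + 64)². Then L{3·t·sin(8t)} = 3·16s/(s² + 64)² = 48s/(s² + 64)²

Final answer: 48s/(s² + 64)²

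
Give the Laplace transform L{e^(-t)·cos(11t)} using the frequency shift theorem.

Frequency shift: L{e^(at)f(t)} = F(s-a). L{e^(-t)·cos(11t)} = (s+1)/((s+1)² + 121)

Final answer: (s+1)/((s+1)² + 121)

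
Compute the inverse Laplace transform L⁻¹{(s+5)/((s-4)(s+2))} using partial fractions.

Using partial fractions, f(t) = (9e^(4t) - 3e^(-2t))/6

Final answer: (9e^(4t) - 3e^(-2t))/6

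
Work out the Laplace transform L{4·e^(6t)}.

L{e^(at)} = 1/(s-a), so L{e^(6t)} = 1/(s-6). Then L{4·e^(6t)} = 4/(s-6)

Final answer: 4/(s-6)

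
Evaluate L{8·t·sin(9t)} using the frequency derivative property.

L{sin(9t)} = 9/(s² + 81). By L{t·f(t)} = -F'(s): -d/ds[9/(s² + 81)] = -(9)·(-2s)/(s² + 81)² = 18s/(s² + 81)². Then L{8·t·sin(9t)} = 8·18s/(s² + 81)² = 144s/(s² + 81)²

Final answer: 144s/(s² + 81)²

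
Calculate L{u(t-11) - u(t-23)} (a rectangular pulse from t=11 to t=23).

L{u(t-a)} = e^(-as)/s. L{u(t-11) - u(t-23)} = (e^(-11s) - e^(-23s))/s

Final answer: (e^(-11s) - e^(-23s))/s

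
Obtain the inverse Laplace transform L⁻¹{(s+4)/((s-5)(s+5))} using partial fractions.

Using partial fractions, f(t) = (9e^(5t) + e^(-5t))/10

Final answer: (9e^(5t) + e^(-5t))/10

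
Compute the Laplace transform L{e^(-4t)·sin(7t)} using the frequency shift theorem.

Frequency shift: L{e^(at)f(t)} = F(s-a). L{e^(-4t)·sin(7t)} = 7/((s+4)² + 49)

Final answer: 7/((s+4)² + 49)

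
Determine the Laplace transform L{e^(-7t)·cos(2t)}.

L{e^(at)·cos(ωt)} = (s-a)/((s-a)² + ω²), so L{e^(-7t)·cos(2t)} = (s+7)/((s+7)² + 4)

Final answer: (s+7)/((s+7)² + 4)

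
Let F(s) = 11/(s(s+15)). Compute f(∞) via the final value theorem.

f(∞) = lim_{s→0} s·11/(s(s+15)) = lim_{s→0} 11/(s+15) = 11/15 = 11/15

Final answer: 11/15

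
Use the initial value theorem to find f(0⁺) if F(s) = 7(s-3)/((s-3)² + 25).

f(0⁺) = lim_{s→∞} sF(s) = lim_{s→∞} 7s(s-3)/((s-3)² + 25) = 7

Final answer: 7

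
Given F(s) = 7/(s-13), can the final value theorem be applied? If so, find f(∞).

sF(s) = 7s/(s-13) has a pole at s = 13 in the right half-plane. Theorem does NOT apply (unstable system; f(t) = 7·e^(13t) grows without bound).

Final answer: Not applicable (unstable)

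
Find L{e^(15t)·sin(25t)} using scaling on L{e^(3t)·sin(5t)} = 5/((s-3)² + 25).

Scaling with a=5: L{e^(15t)·sin(25t)} = (1/5) · 5/((s/5-3)² + 25). Simplifying: 25/((s-15)² + 625)

Final answer: 25/((s-15)² + 625)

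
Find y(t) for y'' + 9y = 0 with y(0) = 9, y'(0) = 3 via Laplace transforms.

L{y''} + 9L{y} = 0. s²Y - 9s - 3 + 9Y = 0. Y(s² + 9) = 9s + 3. Y = (9s + 3)/(s² + 9). Inverting: y(t) = 9cos(3t) + sin(3t)

Final answer: y(t) = 9cos(3t) + sin(3t)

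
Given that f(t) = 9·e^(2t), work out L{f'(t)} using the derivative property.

f(0) = 9, F(s) = 9/(s-2). L{f'(t)} = s·F(s) - f(0) = 9s/(s-2) - 9 = (9s - 9(s-2))/(s-2) = 18/(s-2)

Final answer: 18/(s-2)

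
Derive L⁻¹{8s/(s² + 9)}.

This is the form c·s/(s² + a²) with a = 3, c = 8. L⁻¹ = 8·cos(3t)

Final answer: 8·cos(3t)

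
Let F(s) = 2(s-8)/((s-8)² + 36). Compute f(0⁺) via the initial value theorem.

f(0⁺) = lim_{s→∞} sF(s) = lim_{s→∞} 2s(s-8)/((s-8)² + 36) = 2

Final answer: 2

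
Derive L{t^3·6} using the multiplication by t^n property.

L{6} = 6/s. d^1/ds^1[1/s] = -1/s². d^2/ds^2[1/s] = 2/s^3. d^3/ds^3[1/s] = -6/s^4. So L{t^3} = (-1)^{3}·-6/s^4 = 6/s^4. Then L{t^3·6} = 6·6/s^4 = 36/s^4

Final answer: 36/s^4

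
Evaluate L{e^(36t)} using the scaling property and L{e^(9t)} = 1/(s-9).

Using L{f(at)} = (1/a)F(s/a) with a=4 and f(t) = e^(9t): L{e^(36t)} = (1/4) · 1/((s/4)-9) = (1/4) · 4/(s-36) = 1/(s-36)

Final answer: 1/(s-36)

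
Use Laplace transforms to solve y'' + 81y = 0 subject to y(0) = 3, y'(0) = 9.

L{y''} + 81L{y} = 0. s²Y - 3s - 9 + 81Y = 0. Y(s² + 81) = 3s + 9. Y = (3s + 9)/(s² + 81). Inverting: y(t) = 3cos(9t) + sin(9t)

Final answer: y(t) = 3cos(9t) + sin(9t)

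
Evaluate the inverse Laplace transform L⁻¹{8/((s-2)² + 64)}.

Using frequency shift, L⁻¹{8/((s-2)² + 64)} = e^(2t)·sin(8t)

Final answer: e^(2t)·sin(8t)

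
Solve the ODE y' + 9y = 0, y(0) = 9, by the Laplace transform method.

L{y'} + 9L{y} = 0. sY - 9 + 9Y = 0. Y(s+9) = 9. Y = 9/(s+9)

Final answer: y(t) = 9e^(-9t)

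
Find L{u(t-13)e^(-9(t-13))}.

u(t-a)f(t-a) with f(t)=e^(-9t). L{e^(-9t)} = 1/(s+9). By time shift: e^(-13s)/(s+9)

Final answer: e^(-13s)/(s+9)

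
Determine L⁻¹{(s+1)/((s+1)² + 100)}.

Using frequency shift: L⁻¹{(s-a)/((s-a)² + b²)} = e^(at)cos(bt). Here a=-1, b=10

Final answer: e^(-t)·cos(10t)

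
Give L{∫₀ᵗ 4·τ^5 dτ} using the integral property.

L{∫₀ᵗ f(τ)dτ} = F(s)/s with f(t) = 4t^5. F(s) = 480/s^6, so L{∫₀ᵗ 4·τ^5 dτ} = (480/s^6)/s = 480/s^7. (Check: ∫₀ᵗ 4·τ^5 dτ = 4t^6/6.)

Final answer: 480/s^7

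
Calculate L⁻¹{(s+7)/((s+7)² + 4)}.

Using frequency shift: L⁻¹{(s-a)/((s-a)² + b²)} = e^(at)cos(bt). Here a=-7, b=2

Final answer: e^(-7t)·cos(2t)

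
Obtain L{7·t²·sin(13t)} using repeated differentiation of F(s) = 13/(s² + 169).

F(s) = 13/(s² + 169). F'(s) = -26s/(s² + 169)². F''(s) = -26(169 - 3s²)/(s² + 169)³ = (78s² - 4394)/(s² + 169)³. So L{t²·sin(13t)} = (-1)² F''(s) = (78s² - 4394)/(s² + 169)³. Then L{7·t²·sin(13t)} = 7·(78s² - 4394)/(s² + 169)³ = (546s² - 30758)/(s² + 169)³

Final answer: (546s² - 30758)/(s² + 169)³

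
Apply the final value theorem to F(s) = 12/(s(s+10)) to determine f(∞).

f(∞) = lim_{s→0} s·12/(s(s+10)) = lim_{s→0} 12/(s+10) = 12/10 = 6/5

Final answer: 6/5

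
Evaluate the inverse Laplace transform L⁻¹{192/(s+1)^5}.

L⁻¹{n!/(s-a)^(n+1)} = t^n·e^(at) with n=4, a=-1. So L⁻¹{24/(s+1)^5} = t^4·e^(-t), and L⁻¹{192/(s+1)^5} = (192/24)·t^4·e^(-t) = 8·t^4·e^(-t)

Final answer: 8·t^4·e^(-t)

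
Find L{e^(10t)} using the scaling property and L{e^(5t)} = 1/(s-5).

Using L{f(at)} = (1/a)F(s/a) with a=2 and f(t) = e^(5t): L{e^(10t)} = (1/2) · 1/((s/2)-5) = (1/2) · 2/(s-10) = 1/(s-10)

Final answer: 1/(s-10)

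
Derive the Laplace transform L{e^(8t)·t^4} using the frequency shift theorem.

L{e^(at)·t^n} = n!/(s-a)^(n+1), so L{e^(8t)·t^4} = 24/(s-8)^5

Final answer: 24/(s-8)^5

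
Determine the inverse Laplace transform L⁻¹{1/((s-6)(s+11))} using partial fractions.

Decompose: A/(s-6) + B/(s+11). A = 1/17, B = -1/17. f(t) = (e^(6t) - e^(-11t))/17

Final answer: (e^(6t) - e^(-11t))/17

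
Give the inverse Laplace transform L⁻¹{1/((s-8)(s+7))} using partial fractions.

Decompose: A/(s-8) + B/(s+7). A = 1/15, B = -1/15. f(t) = (e^(8t) - e^(-7t))/15

Final answer: (e^(8t) - e^(-7t))/15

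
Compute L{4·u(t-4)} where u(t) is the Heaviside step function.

L{u(t-a)} = e^(-as)/s. Here a=4, so L{u(t-4)} = e^(-4s)/s, and L{4·u(t-4)} = 4·e^(-4s)/s

Final answer: 4·e^(-4s)/s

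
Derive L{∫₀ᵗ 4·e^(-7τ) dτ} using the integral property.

L{∫₀ᵗ f(τ)dτ} = F(s)/s with F(s) = 4/(s+7), so L{∫₀ᵗ 4·e^(-7τ) dτ} = 4/(s(s+7))

Final answer: 4/(s(s+7))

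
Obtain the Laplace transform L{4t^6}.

L{4t^6} = 4 · L{t^6} = 4 · 720/s^7 = 2880/s^7

Final answer: 2880/s^7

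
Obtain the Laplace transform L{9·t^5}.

L{t^n} = n!/s^(n+1), so L{t^5} = 120/s^6. Then L{9·t^5} = 9·120/s^6 = 1080/s^6

Final answer: 1080/s^6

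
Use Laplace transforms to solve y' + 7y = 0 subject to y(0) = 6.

L{y'} + 7L{y} = 0. sY - 6 + 7Y = 0. Y(s+7) = 6. Y = 6/(s+7)

Final answer: y(t) = 6e^(-7t)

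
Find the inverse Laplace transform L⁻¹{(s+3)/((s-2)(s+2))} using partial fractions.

Using partial fractions, f(t) = (5e^(2t) - e^(-2t))/4

Final answer: (5e^(2t) - e^(-2t))/4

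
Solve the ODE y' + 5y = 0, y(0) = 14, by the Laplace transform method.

L{y'} + 5L{y} = 0. sY - 14 + 5Y = 0. Y(s+5) = 14. Y = 14/(s+5)

Final answer: y(t) = 14e^(-5t)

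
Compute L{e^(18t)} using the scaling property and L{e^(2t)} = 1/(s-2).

Using L{f(at)} = (1/a)F(s/a) with a=9 and f(t) = e^(2t): L{e^(18t)} = (1/9) · 1/((s/9)-2) = (1/9) · 9/(s-18) = 1/(s-18)

Final answer: 1/(s-18)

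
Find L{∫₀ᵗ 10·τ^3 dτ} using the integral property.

L{∫₀ᵗ f(τ)dτ} = F(s)/s with f(t) = 10t^3. F(s) = 60/s^4, so L{∫₀ᵗ 10·τ^3 dτ} = (60/s^4)/s = 60/s^5. (Check: ∫₀ᵗ 10·τ^3 dτ = 10t^4/4.)

Final answer: 60/s^5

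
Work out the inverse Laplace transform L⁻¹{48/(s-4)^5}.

L⁻¹{n!/(s-a)^(n+1)} = t^n·e^(at) with n=4, a=4. So L⁻¹{24/(s-4)^5} = t^4·e^(4t), and L⁻¹{48/(s-4)^5} = (48/24)·t^4·e^(4t) = 2·t^4·e^(4t)

Final answer: 2·t^4·e^(4t)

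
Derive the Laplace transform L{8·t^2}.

L{t^n} = n!/s^(n+1), so L{t^2} = 2/s^3. Then L{8·t^2} = 8·2/s^3 = 16/s^3

Final answer: 16/s^3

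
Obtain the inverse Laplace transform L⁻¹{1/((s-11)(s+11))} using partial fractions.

Decompose: A/(s-11) + B/(s+11). A = 1/22, B = -1/22. f(t) = (e^(11t) - e^(-11t))/22

Final answer: (e^(11t) - e^(-11t))/22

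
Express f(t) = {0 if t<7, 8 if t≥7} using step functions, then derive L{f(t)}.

f(t) = 8·u(t-7). L{u(t-7)} = e^(-7s)/s, so L{f(t)} = 8·e^(-7s)/s

Final answer: 8·e^(-7s)/s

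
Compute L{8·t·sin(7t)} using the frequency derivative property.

L{sin(7t)} = 7/(s² + 49). By L{t·f(t)} = -F'(s): -d/ds[7/(s² + 49)] = -(7)·(-2s)/(s² + 49)² = 14s/(s² + 49)². Then L{8·t·sin(7t)} = 8·14s/(s² + 49)² = 112s/(s² + 49)²

Final answer: 112s/(s² + 49)²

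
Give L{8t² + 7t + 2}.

L{8t² + 7t + 2} = 8·2/s³ + 7/s² + 2/s = 16/s³ + 7/s² + 2/s

Final answer: 16/s³ + 7/s² + 2/s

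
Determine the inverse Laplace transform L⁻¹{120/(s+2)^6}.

L⁻¹{n!/(s-a)^(n+1)} = t^n·e^(at), so L⁻¹{120/(s+2)^6} = t^5·e^(-2t)

Final answer: t^5·e^(-2t)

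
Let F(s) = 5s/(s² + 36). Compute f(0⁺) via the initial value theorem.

f(0⁺) = lim_{s→∞} s·5s/(s² + 36) = lim_{s→∞} 5s²/(s² + 36) = 5

Final answer: 5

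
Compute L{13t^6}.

L{t^n} = n!/s^(n+1). So L{13t^6} = 13·6!/s^7 = 9360/s^7

Final answer: 9360/s^7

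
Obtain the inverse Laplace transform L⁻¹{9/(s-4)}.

L⁻¹{1/(s-a)} = e^(at), so L⁻¹{1/(s-4)} = e^(4t), and L⁻¹{9/(s-4)} = 9·e^(4t)

Final answer: 9·e^(4t)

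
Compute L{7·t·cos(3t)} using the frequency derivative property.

L{cos(3t)} = s/(s² + 9). Derivative: d/ds[s/(s² + 9)] = [(s² + 9) - s·2s]/(s² + 9)² = (9 - s²)/(s² + 9)². So L{t·cos(3t)} = -F'(s) = (s² - 9)/(s² + 9)². Then L{7·t·cos(3t)} = 7·(s² - 9)/(s² + 9)²

Final answer: 7·(s² - 9)/(s² + 9)²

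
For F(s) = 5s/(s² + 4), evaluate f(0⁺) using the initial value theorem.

f(0⁺) = lim_{s→∞} s·5s/(s² + 4) = lim_{s→∞} 5s²/(s² + 4) = 5

Final answer: 5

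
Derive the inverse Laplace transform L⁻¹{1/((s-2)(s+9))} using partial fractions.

Decompose: A/(s-2) + B/(s+9). A = 1/11, B = -1/11. f(t) = (e^(2t) - e^(-9t))/11

Final answer: (e^(2t) - e^(-9t))/11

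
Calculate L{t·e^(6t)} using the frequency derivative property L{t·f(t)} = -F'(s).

L{e^(6t)} = 1/(s-6). By frequency derivative: L{t·e^(6t)} = -d/ds[1/(s-6)] = -(-1)/(s-6)² = 1/(s-6)²

Final answer: 1/(s-6)²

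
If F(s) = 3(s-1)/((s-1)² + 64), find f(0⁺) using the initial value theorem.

f(0⁺) = lim_{s→∞} sF(s) = lim_{s→∞} 3s(s-1)/((s-1)² + 64) = 3

Final answer: 3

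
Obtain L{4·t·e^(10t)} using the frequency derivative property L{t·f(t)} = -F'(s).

L{e^(10t)} = 1/(s-10). By frequency derivative: L{t·e^(10t)} = -d/ds[1/(s-10)] = -(-1)/(s-10)² = 1/(s-10)². Then L{4·t·e^(10t)} = 4·1/(s-10)² = 4/(s-10)²

Final answer: 4/(s-10)²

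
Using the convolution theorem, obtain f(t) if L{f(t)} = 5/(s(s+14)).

5/(s(s+14)) = (5/s)·(1/(s+14)) = L{5}·L{e^(-14t)}. By convolution, f(t) = 5*e^(-14t) = ∫₀ᵗ 5·e^(-14τ) dτ = 5·(1 - e^(-14t))/14

Final answer: 5·(1 - e^(-14t))/14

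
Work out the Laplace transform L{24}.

L{24} = 24 · L{1} = 24/s

Final answer: 24/s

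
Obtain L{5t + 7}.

L{5t + 7} = 5·L{t} + 7·L{1} = 5/s² + 7/s

Final answer: 5/s² + 7/s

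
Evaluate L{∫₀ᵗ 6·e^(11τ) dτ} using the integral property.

L{∫₀ᵗ f(τ)dτ} = F(s)/s with F(s) = 6/(s-11), so L{∫₀ᵗ 6·e^(11τ) dτ} = 6/(s(s-11))

Final answer: 6/(s(s-11))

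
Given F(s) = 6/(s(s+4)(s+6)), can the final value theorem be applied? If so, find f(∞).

Poles of sF(s) = 6/((s+4)(s+6)) are at s = -4 and s = -6, both in the left half-plane. Theorem applies. f(∞) = lim_{s→0} sF(s) = 6/(4·6) = 1/4

Final answer: 1/4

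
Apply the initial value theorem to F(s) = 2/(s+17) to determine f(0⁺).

f(0⁺) = lim_{s→∞} s·2/(s+17) = lim_{s→∞} 2s/(s+17) = 2

Final answer: 2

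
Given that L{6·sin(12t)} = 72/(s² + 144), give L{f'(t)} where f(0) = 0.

L{f'(t)} = s·F(s) - f(0) = s·72/(s² + 144) - 0 = 72s/(s² + 144)

Final answer: 72s/(s² + 144)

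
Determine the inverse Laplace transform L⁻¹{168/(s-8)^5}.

L⁻¹{n!/(s-a)^(n+1)} = t^n·e^(at) with n=4, a=8. So L⁻¹{24/(s-8)^5} = t^4·e^(8t), and L⁻¹{168/(s-8)^5} = (168/24)·t^4·e^(8t) = 7·t^4·e^(8t)

Final answer: 7·t^4·e^(8t)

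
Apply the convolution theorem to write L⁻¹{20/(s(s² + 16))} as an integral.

20/(s(s² + 16)) = (1/s)·(20/(s² + 16)) = L{1}·L{5·sin(4t)}. So f(t) = 1*(5·sin(4t)) = ∫₀ᵗ 5·sin(4τ) dτ

Final answer: ∫₀ᵗ 5·sin(4τ) dτ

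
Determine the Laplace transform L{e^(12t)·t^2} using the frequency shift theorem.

L{e^(at)·t^n} = n!/(s-a)^(n+1), so L{e^(12t)·t^2} = 2/(s-12)^3

Final answer: 2/(s-12)^3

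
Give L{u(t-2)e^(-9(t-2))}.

u(t-a)f(t-a) with f(t)=e^(-9t). L{e^(-9t)} = 1/(s+9). By time shift: e^(-2s)/(s+9)

Final answer: e^(-2s)/(s+9)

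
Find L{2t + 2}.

L{2t + 2} = 2·L{t} + 2·L{1} = 2/s² + 2/s

Final answer: 2/s² + 2/s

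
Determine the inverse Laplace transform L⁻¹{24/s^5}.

L⁻¹{n!/s^(n+1)} = t^n with n=4. So L⁻¹{24/s^5} = t^4

Final answer: t^4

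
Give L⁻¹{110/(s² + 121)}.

This is the form c·a/(s² + a²) with a = 11, c = 10. L⁻¹ = 10·sin(11t)

Final answer: 10·sin(11t)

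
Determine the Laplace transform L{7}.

L{7} = 7 · L{1} = 7/s

Final answer: 7/s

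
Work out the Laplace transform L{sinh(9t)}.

L{sinh(ωt)} = ω/(s² - ω²), so L{sinh(9t)} = 9/(s² - 81)

Final answer: 9/(s² - 81)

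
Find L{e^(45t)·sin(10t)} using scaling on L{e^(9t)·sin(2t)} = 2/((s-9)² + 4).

Scaling with a=5: L{e^(45t)·sin(10t)} = (1/5) · 2/((s/5-9)² + 4). Simplifying: 10/((s-45)² + 100)

Final answer: 10/((s-45)² + 100)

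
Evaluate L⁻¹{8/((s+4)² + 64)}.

Form: b/((s-a)² + b²) → e^(at)sin(bt). With a=-4, b=8

Final answer: e^(-4t)·sin(8t)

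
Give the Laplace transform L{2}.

L{2} = 2 · L{1} = 2/s

Final answer: 2/s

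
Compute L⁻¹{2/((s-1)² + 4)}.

Form: b/((s-a)² + b²) → e^(at)sin(bt). With a=1, b=2

Final answer: e^t·sin(2t)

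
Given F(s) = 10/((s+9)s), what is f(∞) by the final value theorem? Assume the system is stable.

f(∞) = lim_{s→0} sF(s) = lim_{s→0} 10/(s+9) = 10/9

Final answer: 10/9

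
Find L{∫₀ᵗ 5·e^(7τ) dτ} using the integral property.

L{∫₀ᵗ f(τ)dτ} = F(s)/s with F(s) = 5/(s-7), so L{∫₀ᵗ 5·e^(7τ) dτ} = 5/(s(s-7))

Final answer: 5/(s(s-7))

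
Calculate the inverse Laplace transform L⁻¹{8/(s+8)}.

L⁻¹{1/(s-a)} = e^(at), so L⁻¹{1/(s+8)} = e^(-8t), and L⁻¹{8/(s+8)} = 8·e^(-8t)

Final answer: 8·e^(-8t)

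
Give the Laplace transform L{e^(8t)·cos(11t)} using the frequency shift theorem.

Frequency shift: L{e^(at)f(t)} = F(s-a). L{e^(8t)·cos(11t)} = (s-8)/((s-8)² + 121)

Final answer: (s-8)/((s-8)² + 121)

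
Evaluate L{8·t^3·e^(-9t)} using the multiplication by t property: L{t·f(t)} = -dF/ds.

Using L{t^n·e^(at)} = n!/(s-a)^(n+1), L{t^3·e^(-9t)} = 6/(s+9)^4, so L{8·t^3·e^(-9t)} = 8·6/(s+9)^4 = 48/(s+9)^4

Final answer: 48/(s+9)^4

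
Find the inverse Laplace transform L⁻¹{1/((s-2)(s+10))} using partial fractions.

Decompose: A/(s-2) + B/(s+10). A = 1/12, B = -1/12. f(t) = (e^(2t) - e^(-10t))/12

Final answer: (e^(2t) - e^(-10t))/12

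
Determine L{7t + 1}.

L{7t + 1} = 7·L{t} + L{1} = 7/s² + 1/s

Final answer: 7/s² + 1/s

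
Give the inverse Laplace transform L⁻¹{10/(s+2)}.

L⁻¹{1/(s-a)} = e^(at), so L⁻¹{1/(s+2)} = e^(-2t), and L⁻¹{10/(s+2)} = 10·e^(-2t)

Final answer: 10·e^(-2t)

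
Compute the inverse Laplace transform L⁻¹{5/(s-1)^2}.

L⁻¹{n!/(s-a)^(n+1)} = t^n·e^(at) with n=1, a=1. So L⁻¹{1/(s-1)^2} = t·e^t, and L⁻¹{5/(s-1)^2} = (5/1)·t·e^t = 5·t·e^t

Final answer: 5·t·e^t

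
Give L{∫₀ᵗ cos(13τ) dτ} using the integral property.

L{∫₀ᵗ f(τ)dτ} = F(s)/s with F(s) = s/(s² + 169), so the result is (s/(s² + 169))/s = 1/(s² + 169)

Final answer: 1/(s² + 169)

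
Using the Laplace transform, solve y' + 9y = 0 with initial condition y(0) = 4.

L{y'} + 9L{y} = 0. sY - 4 + 9Y = 0. Y(s+9) = 4. Y = 4/(s+9)

Final answer: y(t) = 4e^(-9t)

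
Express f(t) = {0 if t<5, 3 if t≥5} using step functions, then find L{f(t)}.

f(t) = 3·u(t-5). L{u(t-5)} = e^(-5s)/s, so L{f(t)} = 3·e^(-5s)/s

Final answer: 3·e^(-5s)/s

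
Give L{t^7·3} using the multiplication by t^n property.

L{3} = 3/s. d^1/ds^1[1/s] = -1/s². d^2/ds^2[1/s] = 2/s^3. d^3/ds^3[1/s] = -6/s^4. d^4/ds^4[1/s] = 24/s^5. d^5/ds^5[1/s] = -120/s^6. d^6/ds^6[1/s] = 720/s^7. d^7/ds^7[1/s] = -5040/s^8. So L{t^7} = (-1)^{7}·-5040/s^8 = 5040/s^8. Then L{t^7·3} = 3·5040/s^8 = 15120/s^8

Final answer: 15120/s^8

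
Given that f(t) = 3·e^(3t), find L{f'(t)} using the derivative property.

f(0) = 3, F(s) = 3/(s-3). L{f'(t)} = s·F(s) - f(0) = 3s/(s-3) - 3 = (3s - 3(s-3))/(s-3) = 9/(s-3)

Final answer: 9/(s-3)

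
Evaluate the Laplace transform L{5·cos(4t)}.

L{cos(ωt)} = s/(s² + ω²), so L{cos(4t)} = s/(s² + 16). Then L{5·cos(4t)} = 5·s/(s² + 16) = 5s/(s² + 16)

Final answer: 5s/(s² + 16)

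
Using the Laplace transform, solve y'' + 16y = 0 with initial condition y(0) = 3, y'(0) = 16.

L{y''} + 16L{y} = 0. s²Y - 3s - 16 + 16Y = 0. Y(s² + 16) = 3s + 16. Y = (3s + 16)/(s² + 16). Inverting: y(t) = 3cos(4t) + 4sin(4t)

Final answer: y(t) = 3cos(4t) + 4sin(4t)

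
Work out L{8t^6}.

L{t^n} = n!/s^(n+1). So L{8t^6} = 8·6!/s^7 = 5760/s^7

Final answer: 5760/s^7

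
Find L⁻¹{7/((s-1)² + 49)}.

Form: b/((s-a)² + b²) → e^(at)sin(bt). With a=1, b=7

Final answer: e^t·sin(7t)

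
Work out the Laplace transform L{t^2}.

L{t^n} = n!/s^(n+1), so L{t^2} = 2/s^3

Final answer: 2/s^3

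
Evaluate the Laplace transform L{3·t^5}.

L{t^n} = n!/s^(n+1), so L{t^5} = 120/s^6. Then L{3·t^5} = 3·120/s^6 = 360/s^6

Final answer: 360/s^6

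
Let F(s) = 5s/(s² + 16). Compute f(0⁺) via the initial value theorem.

f(0⁺) = lim_{s→∞} s·5s/(s² + 16) = lim_{s→∞} 5s²/(s² + 16) = 5

Final answer: 5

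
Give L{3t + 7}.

L{3t + 7} = 3·L{t} + 7·L{1} = 3/s² + 7/s

Final answer: 3/s² + 7/s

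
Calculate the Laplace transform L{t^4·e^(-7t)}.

L{t^n·e^(at)} = n!/(s-a)^(n+1), so L{t^4·e^(-7t)} = 24/(s+7)^5

Final answer: 24/(s+7)^5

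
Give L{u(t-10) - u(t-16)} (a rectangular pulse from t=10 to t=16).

L{u(t-a)} = e^(-as)/s. L{u(t-10) - u(t-16)} = (e^(-10s) - e^(-16s))/s

Final answer: (e^(-10s) - e^(-16s))/s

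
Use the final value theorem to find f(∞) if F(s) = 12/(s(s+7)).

f(∞) = lim_{s→0} s·12/(s(s+7)) = lim_{s→0} 12/(s+7) = 12/7 = 12/7

Final answer: 12/7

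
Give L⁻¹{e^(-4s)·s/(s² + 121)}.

L⁻¹{s/(s² + 121)} = cos(11t). By the time shift theorem, L⁻¹{e^(-as)F(s)} = u(t-a)f(t-a) with a=4, so L⁻¹{e^(-4s)·s/(s² + 121)} = u(t-4)·cos(11(t-4))

Final answer: u(t-4)·cos(11(t-4))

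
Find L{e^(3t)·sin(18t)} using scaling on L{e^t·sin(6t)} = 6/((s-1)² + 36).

Scaling with a=3: L{e^(3t)·sin(18t)} = (1/3) · 6/((s/3-1)² + 36). Simplifying: 18/((s-3)² + 324)

Final answer: 18/((s-3)² + 324)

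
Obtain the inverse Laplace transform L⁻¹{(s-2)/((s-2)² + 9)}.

Using frequency shift, L⁻¹{(s-2)/((s-2)² + 9)} = e^(2t)·cos(3t)

Final answer: e^(2t)·cos(3t)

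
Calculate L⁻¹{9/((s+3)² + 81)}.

Form: b/((s-a)² + b²) → e^(at)sin(bt). With a=-3, b=9

Final answer: e^(-3t)·sin(9t)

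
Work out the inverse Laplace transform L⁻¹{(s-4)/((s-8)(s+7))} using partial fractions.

Using partial fractions, f(t) = (4e^(8t) + 11e^(-7t))/15

Final answer: (4e^(8t) + 11e^(-7t))/15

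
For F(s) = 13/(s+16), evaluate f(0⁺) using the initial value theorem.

f(0⁺) = lim_{s→∞} s·13/(s+16) = lim_{s→∞} 13s/(s+16) = 13

Final answer: 13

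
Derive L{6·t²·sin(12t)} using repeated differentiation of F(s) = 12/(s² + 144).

F(s) = 12/(s² + 144). F'(s) = -24s/(s² + 144)². F''(s) = -24(144 - 3s²)/(s² + 144)³ = (72s² - 3456)/(s² + 144)³. So L{t²·sin(12t)} = (-1)² F''(s) = (72s² - 3456)/(s² + 144)³. Then L{6·t²·sin(12t)} = 6·(72s² - 3456)/(s² + 144)³ = (432s² - 20736)/(s² + 144)³

Final answer: (432s² - 20736)/(s² + 144)³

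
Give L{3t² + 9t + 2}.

L{3t² + 9t + 2} = 3·2/s³ + 9/s² + 2/s = 6/s³ + 9/s² + 2/s

Final answer: 6/s³ + 9/s² + 2/s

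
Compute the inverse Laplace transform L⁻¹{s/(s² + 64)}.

L⁻¹{s/(s² + 64)} = cos(8t)

Final answer: cos(8t)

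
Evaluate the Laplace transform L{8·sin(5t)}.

L{sin(ωt)} = ω/(s² + ω²), so L{sin(5t)} = 5/(s² + 25). Then L{8·sin(5t)} = 8·5/(s² + 25) = 40/(s² + 25)

Final answer: 40/(s² + 25)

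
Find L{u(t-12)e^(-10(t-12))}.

u(t-a)f(t-a) with f(t)=e^(-10t). L{e^(-10t)} = 1/(s+10). By time shift: e^(-12s)/(s+10)

Final answer: e^(-12s)/(s+10)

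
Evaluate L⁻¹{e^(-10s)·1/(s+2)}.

L⁻¹{1/(s+2)} = e^(-2t). By the time shift theorem, L⁻¹{e^(-as)F(s)} = u(t-a)f(t-a) with a=10, so L⁻¹{e^(-10s)·1/(s+2)} = u(t-10)·e^(-2(t-10))

Final answer: u(t-10)·e^(-2(t-10))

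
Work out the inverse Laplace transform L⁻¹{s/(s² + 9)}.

L⁻¹{s/(s² + 9)} = cos(3t)

Final answer: cos(3t)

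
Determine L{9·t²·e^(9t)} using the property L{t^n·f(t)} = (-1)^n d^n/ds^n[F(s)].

L{e^(9t)} = 1/(s-9). d/ds[1/(s-9)] = -1/(s-9)². d²/ds²[1/(s-9)] = 2/(s-9)³. So L{t²·e^(9t)} = (-1)² · 2/(s-9)³ = 2/(s-9)³. Then L{9·t²·e^(9t)} = 9·2/(s-9)³ = 18/(s-9)³

Final answer: 18/(s-9)³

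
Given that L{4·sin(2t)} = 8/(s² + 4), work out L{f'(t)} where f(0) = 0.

L{f'(t)} = s·F(s) - f(0) = s·8/(s² + 4) - 0 = 8s/(s² + 4)

Final answer: 8s/(s² + 4)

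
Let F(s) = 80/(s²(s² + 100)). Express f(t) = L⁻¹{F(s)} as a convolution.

80/(s²(s² + 100)) = (1/s²)·(80/(s² + 100)) = L{t}·L{8·sin(10t)}. So f(t) = t*(8·sin(10t)) = ∫₀ᵗ 8τ·sin(10(t-τ)) dτ

Final answer: ∫₀ᵗ 8τ·sin(10(t-τ)) dτ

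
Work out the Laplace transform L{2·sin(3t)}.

L{sin(ωt)} = ω/(s² + ω²), so L{sin(3t)} = 3/(s² + 9). Then L{2·sin(3t)} = 2·3/(s² + 9) = 6/(s² + 9)

Final answer: 6/(s² + 9)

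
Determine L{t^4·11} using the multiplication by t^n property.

L{11} = 11/s. d^1/ds^1[1/s] = -1/s². d^2/ds^2[1/s] = 2/s^3. d^3/ds^3[1/s] = -6/s^4. d^4/ds^4[1/s] = 24/s^5. So L{t^4} = (-1)^{4}·24/s^5 = 24/s^5. Then L{t^4·11} = 11·24/s^5 = 264/s^5

Final answer: 264/s^5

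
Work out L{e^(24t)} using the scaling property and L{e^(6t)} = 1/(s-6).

Using L{f(at)} = (1/a)F(s/a) with a=4 and f(t) = e^(6t): L{e^(24t)} = (1/4) · 1/((s/4)-6) = (1/4) · 4/(s-24) = 1/(s-24)

Final answer: 1/(s-24)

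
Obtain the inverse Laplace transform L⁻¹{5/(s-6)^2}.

L⁻¹{n!/(s-a)^(n+1)} = t^n·e^(at) with n=1, a=6. So L⁻¹{1/(s-6)^2} = t·e^(6t), and L⁻¹{5/(s-6)^2} = (5/1)·t·e^(6t) = 5·t·e^(6t)

Final answer: 5·t·e^(6t)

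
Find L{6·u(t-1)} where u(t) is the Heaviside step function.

L{u(t-a)} = e^(-as)/s. Here a=1, so L{u(t-1)} = e^(-s)/s, and L{6·u(t-1)} = 6·e^(-s)/s

Final answer: 6·e^(-s)/s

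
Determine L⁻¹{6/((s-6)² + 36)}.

Form: b/((s-a)² + b²) → e^(at)sin(bt). With a=6, b=6

Final answer: e^(6t)·sin(6t)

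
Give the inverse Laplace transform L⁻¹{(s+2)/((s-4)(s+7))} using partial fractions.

Using partial fractions, f(t) = (6e^(4t) + 5e^(-7t))/11

Final answer: (6e^(4t) + 5e^(-7t))/11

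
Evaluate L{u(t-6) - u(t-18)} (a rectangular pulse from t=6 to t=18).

L{u(t-a)} = e^(-as)/s. L{u(t-6) - u(t-18)} = (e^(-6s) - e^(-18s))/s

Final answer: (e^(-6s) - e^(-18s))/s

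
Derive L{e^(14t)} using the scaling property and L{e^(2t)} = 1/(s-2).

Using L{f(at)} = (1/a)F(s/a) with a=7 and f(t) = e^(2t): L{e^(14t)} = (1/7) · 1/((s/7)-2) = (1/7) · 7/(s-14) = 1/(s-14)

Final answer: 1/(s-14)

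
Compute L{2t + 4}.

L{2t + 4} = 2·L{t} + 4·L{1} = 2/s² + 4/s

Final answer: 2/s² + 4/s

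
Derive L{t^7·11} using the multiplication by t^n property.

L{11} = 11/s. d^1/ds^1[1/s] = -1/s². d^2/ds^2[1/s] = 2/s^3. d^3/ds^3[1/s] = -6/s^4. d^4/ds^4[1/s] = 24/s^5. d^5/ds^5[1/s] = -120/s^6. d^6/ds^6[1/s] = 720/s^7. d^7/ds^7[1/s] = -5040/s^8. So L{t^7} = (-1)^{7}·-5040/s^8 = 5040/s^8. Then L{t^7·11} = 11·5040/s^8 = 55440/s^8

Final answer: 55440/s^8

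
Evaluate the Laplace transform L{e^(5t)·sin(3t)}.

L{e^(at)·sin(ωt)} = ω/((s-a)² + ω²), so L{e^(5t)·sin(3t)} = 3/((s-5)² + 9)

Final answer: 3/((s-5)² + 9)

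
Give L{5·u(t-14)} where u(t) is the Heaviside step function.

L{u(t-a)} = e^(-as)/s. Here a=14, so L{u(t-14)} = e^(-14s)/s, and L{5·u(t-14)} = 5·e^(-14s)/s

Final answer: 5·e^(-14s)/s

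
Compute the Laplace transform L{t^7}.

L{t^n} = n!/s^(n+1), so L{t^7} = 5040/s^8

Final answer: 5040/s^8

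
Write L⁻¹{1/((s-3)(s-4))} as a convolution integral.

1/((s-3)(s-4)) = (1/(s-3))·(1/(s-4)) = L{e^(3t)}·L{e^(4t)}. So f(t) = e^(3t)*e^(4t) = ∫₀ᵗ e^(3τ)·e^(4(t-τ)) dτ

Final answer: ∫₀ᵗ e^(3τ)·e^(4(t-τ)) dτ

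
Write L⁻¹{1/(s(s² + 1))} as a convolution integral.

1/(s(s² + 1)) = (1/s)·(1/(s² + 1)) = L{1}·L{sin(t)}. So f(t) = 1*(sin(t)) = ∫₀ᵗ sin(τ) dτ

Final answer: ∫₀ᵗ sin(τ) dτ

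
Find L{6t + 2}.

L{6t + 2} = 6·L{t} + 2·L{1} = 6/s² + 2/s

Final answer: 6/s² + 2/s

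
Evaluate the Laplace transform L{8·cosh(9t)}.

L{cosh(ωt)} = s/(s² - ω²), so L{cosh(9t)} = s/(s² - 81). Then L{8·cosh(9t)} = 8·s/(s² - 81) = 8s/(s² - 81)

Final answer: 8s/(s² - 81)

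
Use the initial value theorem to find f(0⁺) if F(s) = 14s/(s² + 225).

f(0⁺) = lim_{s→∞} s·14s/(s² + 225) = lim_{s→∞} 14s²/(s² + 225) = 14

Final answer: 14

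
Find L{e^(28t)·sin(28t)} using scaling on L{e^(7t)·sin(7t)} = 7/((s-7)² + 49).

Scaling with a=4: L{e^(28t)·sin(28t)} = (1/4) · 7/((s/4-7)² + 49). Simplifying: 28/((s-28)² + 784)

Final answer: 28/((s-28)² + 784)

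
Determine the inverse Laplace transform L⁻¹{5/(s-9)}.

L⁻¹{1/(s-a)} = e^(at), so L⁻¹{1/(s-9)} = e^(9t), and L⁻¹{5/(s-9)} = 5·e^(9t)

Final answer: 5·e^(9t)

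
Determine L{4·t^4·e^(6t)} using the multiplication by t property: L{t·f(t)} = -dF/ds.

Using L{t^n·e^(at)} = n!/(s-a)^(n+1), L{t^4·e^(6t)} = 24/(s-6)^5, so L{4·t^4·e^(6t)} = 4·24/(s-6)^5 = 96/(s-6)^5

Final answer: 96/(s-6)^5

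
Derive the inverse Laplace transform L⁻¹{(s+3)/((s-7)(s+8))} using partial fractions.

Using partial fractions, f(t) = (10e^(7t) + 5e^(-8t))/15

Final answer: (10e^(7t) + 5e^(-8t))/15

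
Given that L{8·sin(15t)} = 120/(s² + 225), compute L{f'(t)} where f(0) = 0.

L{f'(t)} = s·F(s) - f(0) = s·120/(s² + 225) - 0 = 120s/(s² + 225)

Final answer: 120s/(s² + 225)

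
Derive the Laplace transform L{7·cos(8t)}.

L{cos(ωt)} = s/(s² + ω²), so L{cos(8t)} = s/(s² + 64). Then L{7·cos(8t)} = 7·s/(s² + 64) = 7s/(s² + 64)

Final answer: 7s/(s² + 64)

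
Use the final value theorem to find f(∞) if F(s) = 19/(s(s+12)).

f(∞) = lim_{s→0} s·19/(s(s+12)) = lim_{s→0} 19/(s+12) = 19/12 = 19/12

Final answer: 19/12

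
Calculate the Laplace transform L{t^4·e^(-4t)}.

L{t^n·e^(at)} = n!/(s-a)^(n+1), so L{t^4·e^(-4t)} = 24/(s+4)^5

Final answer: 24/(s+4)^5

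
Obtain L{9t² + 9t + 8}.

L{9t² + 9t + 8} = 9·2/s³ + 9/s² + 8/s = 18/s³ + 9/s² + 8/s

Final answer: 18/s³ + 9/s² + 8/s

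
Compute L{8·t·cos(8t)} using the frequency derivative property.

L{cos(8t)} = s/(s² + 64). Derivative: d/ds[s/(s² + 64)] = [(s² + 64) - s·2s]/(s² + 64)² = (64 - s²)/(s² + 64)². So L{t·cos(8t)} = -F'(s) = (s² - 64)/(s² + 64)². Then L{8·t·cos(8t)} = 8·(s² - 64)/(s² + 64)²

Final answer: 8·(s² - 64)/(s² + 64)²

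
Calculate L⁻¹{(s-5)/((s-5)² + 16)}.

Using frequency shift: L⁻¹{(s-a)/((s-a)² + b²)} = e^(at)cos(bt). Here a=5, b=4

Final answer: e^(5t)·cos(4t)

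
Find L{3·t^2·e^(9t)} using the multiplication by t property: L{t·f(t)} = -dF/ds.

Using L{t^n·e^(at)} = n!/(s-a)^(n+1), L{t^2·e^(9t)} = 2/(s-9)^3, so L{3·t^2·e^(9t)} = 3·2/(s-9)^3 = 6/(s-9)^3

Final answer: 6/(s-9)^3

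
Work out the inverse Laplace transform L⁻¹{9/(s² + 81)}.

L⁻¹{9/(s² + 81)} = sin(9t)

Final answer: sin(9t)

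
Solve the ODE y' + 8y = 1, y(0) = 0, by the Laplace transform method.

sY + 8Y = 1/s. Y = 1/(s(s+8)). Partial fractions: Y = 1/8/s - 1/8/(s+8)

Final answer: y(t) = 1/8(1 - e^(-8t))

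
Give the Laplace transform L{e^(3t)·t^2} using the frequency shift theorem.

L{e^(at)·t^n} = n!/(s-a)^(n+1), so L{e^(3t)·t^2} = 2/(s-3)^3

Final answer: 2/(s-3)^3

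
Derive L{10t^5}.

L{t^n} = n!/s^(n+1). So L{10t^5} = 10·5!/s^6 = 1200/s^6

Final answer: 1200/s^6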